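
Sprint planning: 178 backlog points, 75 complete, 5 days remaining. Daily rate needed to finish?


Formula: Required rate = Remaining points / Days left
Remaining = 178 - 75 = 103 points
Required rate = 103 / 5 = 20.6 points/day

20.6 points/day


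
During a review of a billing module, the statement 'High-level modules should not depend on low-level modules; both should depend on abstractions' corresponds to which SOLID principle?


This describes the Dependency Inversion Principle (DIP)

Dependency Inversion Principle (DIP)


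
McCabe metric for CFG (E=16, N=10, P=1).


Formula: V(G) = E - N + 2P
V(G) = 16 - 10 + 2*1
V(G) = 6 + 2
V(G) = 8

8


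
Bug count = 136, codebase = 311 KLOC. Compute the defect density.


Defect density = defects / KLOC
Defect density = 136 / 311
Defect density = 0.437 defects/KLOC

0.437 defects/KLOC


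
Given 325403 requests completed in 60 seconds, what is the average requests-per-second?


Formula: throughput = requests / seconds
throughput = 325403 / 60
throughput = 5423.38 requests/second

5423.38 requests/second


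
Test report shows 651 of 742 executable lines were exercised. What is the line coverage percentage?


Coverage = covered / total * 100
Coverage = 651 / 742 * 100
Coverage = 87.74%

87.74%


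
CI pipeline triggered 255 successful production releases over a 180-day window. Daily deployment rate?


Formula: deployments per day = releases / days
= 255 / 180
= 1.417 deploys/day
(equivalently, 9.92 deploys/week)

1.417 deploys/day


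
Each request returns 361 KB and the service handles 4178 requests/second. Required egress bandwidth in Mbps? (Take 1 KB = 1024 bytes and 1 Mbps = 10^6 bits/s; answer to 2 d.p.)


Formula: Mbps = payload_bytes * RPS * 8 / 1e6
Payload per request = 361 KB = 361 * 1024 = 369664 bytes
Total bytes/sec = 369664 * 4178 = 1544456192
Total bits/sec = 1544456192 * 8 = 12355649536
Mbps = 12355649536 / 1e6 = 12355.65

12355.65 Mbps


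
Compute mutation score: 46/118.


Mutation score = killed / total * 100
Mutation score = 46 / 118 * 100
Mutation score = 38.98%

38.98%


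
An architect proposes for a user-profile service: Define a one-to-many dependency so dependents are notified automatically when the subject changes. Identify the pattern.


This matches the Observer pattern

Observer


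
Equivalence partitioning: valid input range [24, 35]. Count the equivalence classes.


Valid range: [24, 35]
Class 1: x < 24 — invalid
Class 2: 24 ≤ x ≤ 35 — valid
Class 3: x > 35 — invalid
Total equivalence classes: 3

3 equivalence classes


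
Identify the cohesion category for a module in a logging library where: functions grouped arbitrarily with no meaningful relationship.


Reasoning: Worst: random grouping
Type: Coincidental cohesion

Coincidental cohesion


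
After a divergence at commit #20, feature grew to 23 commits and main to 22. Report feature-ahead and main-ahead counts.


Common ancestor: commit #20
feature commits after divergence: 23 - 20 = 3
main commits after divergence: 22 - 20 = 2
feature is 3 commits ahead of main
main is 2 commits ahead of feature

feature ahead: 3, main ahead: 2


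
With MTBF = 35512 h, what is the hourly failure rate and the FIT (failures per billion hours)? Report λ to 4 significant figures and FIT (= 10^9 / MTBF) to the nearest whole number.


Formula: λ = 1 / MTBF; FIT = λ × 1e9 = 1e9 / MTBF
λ = 1 / 35512 ≈ 2.816e-05 failures/hour
FIT = 1e9 / 35512 ≈ 28159 failures per 1e9 hours (nearest whole number)

λ = 2.816e-05 /h, FIT = 28159


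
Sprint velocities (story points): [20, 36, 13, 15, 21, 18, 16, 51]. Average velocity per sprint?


Formula: Avg velocity = Total points / Number of sprints
Points: [20, 36, 13, 15, 21, 18, 16, 51]
Sum = 20 + 36 + 13 + 15 + 21 + 18 + 16 + 51 = 190
Avg velocity = 190 / 8 = 23.75 points/sprint

23.75 points/sprint


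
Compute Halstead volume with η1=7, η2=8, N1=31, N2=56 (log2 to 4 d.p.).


Formula: V = N * log2(η), where N = N1 + N2 and η = η1 + η2
η = 7 + 8 = 15
N = 31 + 56 = 87
log2(15) ≈ 3.9069
V = 87 * 3.9069 = 339.90

339.90


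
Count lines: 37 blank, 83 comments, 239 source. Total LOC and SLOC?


Total LOC = blank + comment + code
Total LOC = 37 + 83 + 239 = 359
SLOC (source only) = code = 239

Total LOC: 359, SLOC: 239


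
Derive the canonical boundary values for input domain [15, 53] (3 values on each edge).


Range: [15, 53]
Boundaries: just below min, min, min+1, max-1, max, just above max
Values: [14, 15, 16, 52, 53, 54]

[14, 15, 16, 52, 53, 54]


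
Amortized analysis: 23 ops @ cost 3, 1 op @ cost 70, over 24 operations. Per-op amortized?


Formula: Amortized cost = Total cost / Operations
Total cost = (23 * 3) + (1 * 70)
Total cost = 69 + 70 = 139
Amortized = 139 / 24 = 5.7917

5.7917


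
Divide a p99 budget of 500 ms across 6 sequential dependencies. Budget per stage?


Formula: per_stage = total_budget / stages
per_stage = 500 / 6
per_stage = 83.33 ms

83.33 ms


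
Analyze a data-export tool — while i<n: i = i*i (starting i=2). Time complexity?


Reasoning: squaring drives double-exponential growth; iterations ~ log log n
Complexity: O(log log n)

O(log log n)


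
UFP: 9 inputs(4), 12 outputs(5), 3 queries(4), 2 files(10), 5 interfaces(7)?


UFP = EI*4 + EO*5 + EQ*4 + ILF*10 + EIF*7
UFP = 9*4 + 12*5 + 3*4 + 2*10 + 5*7
UFP = 36 + 60 + 12 + 20 + 35
UFP = 163

163


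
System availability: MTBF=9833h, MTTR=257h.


Availability = MTBF / (MTBF + MTTR)
Availability = 9833 / (9833 + 257)
Availability = 9833 / 10090
Availability = 97.4529%

97.4529%


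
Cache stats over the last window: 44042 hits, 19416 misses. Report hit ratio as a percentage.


Formula: hit rate = hits / (hits + misses) * 100
hit rate = 44042 / (44042 + 19416) * 100
hit rate = 44042 / 63458 * 100
hit rate = 69.4%

69.4%


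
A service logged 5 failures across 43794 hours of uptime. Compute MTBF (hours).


Formula: MTBF = Total operating time / Number of failures
MTBF = 43794 / 5
MTBF = 8758.8 hours

8758.8 hours


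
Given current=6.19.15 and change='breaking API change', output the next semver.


Current: 6.19.15
Change category: 'breaking API change' → major bump
SemVer rule: major bump → increment MAJOR, reset MINOR and PATCH to 0
New: 7.0.0

7.0.0


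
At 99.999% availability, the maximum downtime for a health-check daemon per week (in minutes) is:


Formula: allowed downtime = period * (100 - SLA) / 100
Period (week) = 10080 minutes
Unavailability fraction = (100 - 99.999) / 100
Allowed downtime = 10080 * (100 - 99.999) / 100
Allowed downtime = 0.1008 minutes

0.1008 minutes


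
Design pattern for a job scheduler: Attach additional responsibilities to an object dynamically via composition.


This matches the Decorator pattern

Decorator


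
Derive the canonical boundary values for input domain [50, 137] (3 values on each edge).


Range: [50, 137]
Boundaries: just below min, min, min+1, max-1, max, just above max
Values: [49, 50, 51, 136, 137, 138]

[49, 50, 51, 136, 137, 138]


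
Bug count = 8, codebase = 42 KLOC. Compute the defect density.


Defect density = defects / KLOC
Defect density = 8 / 42
Defect density = 0.19 defects/KLOC

0.19 defects/KLOC


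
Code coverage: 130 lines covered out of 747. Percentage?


Coverage = covered / total * 100
Coverage = 130 / 747 * 100
Coverage = 17.4%

17.4%


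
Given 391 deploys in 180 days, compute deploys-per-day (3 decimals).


Formula: deployments per day = releases / days
= 391 / 180
= 2.172 deploys/day
(equivalently, 15.21 deploys/week)

2.172 deploys/day


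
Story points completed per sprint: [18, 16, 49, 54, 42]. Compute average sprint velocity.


Formula: Avg velocity = Total points / Number of sprints
Points: [18, 16, 49, 54, 42]
Sum = 18 + 16 + 49 + 54 + 42 = 179
Avg velocity = 179 / 5 = 35.8 points/sprint

35.8 points/sprint


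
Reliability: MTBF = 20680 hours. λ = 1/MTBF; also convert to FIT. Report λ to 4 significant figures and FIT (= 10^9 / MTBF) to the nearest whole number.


Formula: λ = 1 / MTBF; FIT = λ × 1e9 = 1e9 / MTBF
λ = 1 / 20680 ≈ 4.836e-05 failures/hour
FIT = 1e9 / 20680 ≈ 48356 failures per 1e9 hours (nearest whole number)

λ = 4.836e-05 /h, FIT = 48356


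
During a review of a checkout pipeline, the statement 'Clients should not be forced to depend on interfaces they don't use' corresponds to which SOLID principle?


This describes the Interface Segregation Principle (ISP)

Interface Segregation Principle (ISP)


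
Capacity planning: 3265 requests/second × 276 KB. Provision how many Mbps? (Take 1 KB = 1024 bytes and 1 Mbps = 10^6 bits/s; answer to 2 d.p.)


Formula: Mbps = payload_bytes * RPS * 8 / 1e6
Payload per request = 276 KB = 276 * 1024 = 282624 bytes
Total bytes/sec = 282624 * 3265 = 922767360
Total bits/sec = 922767360 * 8 = 7382138880
Mbps = 7382138880 / 1e6 = 7382.14

7382.14 Mbps


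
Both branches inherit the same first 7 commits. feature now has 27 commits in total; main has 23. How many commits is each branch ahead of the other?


Common ancestor: commit #7
feature commits after divergence: 27 - 7 = 20
main commits after divergence: 23 - 7 = 16
feature is 20 commits ahead of main
main is 16 commits ahead of feature

feature ahead: 20, main ahead: 16


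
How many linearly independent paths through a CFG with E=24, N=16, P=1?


Formula: V(G) = E - N + 2P
V(G) = 24 - 16 + 2*1
V(G) = 8 + 2
V(G) = 10

10


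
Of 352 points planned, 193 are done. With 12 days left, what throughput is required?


Formula: Required rate = Remaining points / Days left
Remaining = 352 - 193 = 159 points
Required rate = 159 / 12 = 13.25 points/day

13.25 points/day


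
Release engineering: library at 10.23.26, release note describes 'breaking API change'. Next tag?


Current: 10.23.26
Change category: 'breaking API change' → major bump
SemVer rule: major bump → increment MAJOR, reset MINOR and PATCH to 0
New: 11.0.0

11.0.0


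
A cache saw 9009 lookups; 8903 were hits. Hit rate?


Formula: hit rate = hits / (hits + misses) * 100
hit rate = 8903 / (8903 + 106) * 100
hit rate = 8903 / 9009 * 100
hit rate = 98.82%

98.82%


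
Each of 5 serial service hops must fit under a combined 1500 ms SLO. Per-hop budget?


Formula: per_stage = total_budget / stages
per_stage = 1500 / 5
per_stage = 300.0 ms

300.0 ms


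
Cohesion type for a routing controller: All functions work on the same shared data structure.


Reasoning: Functions share data
Type: Communicational cohesion

Communicational cohesion


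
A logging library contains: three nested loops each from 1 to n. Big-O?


Reasoning: three levels of nesting over n
Complexity: O(n^3)

O(n^3)


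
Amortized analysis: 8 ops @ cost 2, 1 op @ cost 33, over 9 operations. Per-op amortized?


Formula: Amortized cost = Total cost / Operations
Total cost = (8 * 2) + (1 * 33)
Total cost = 16 + 33 = 49
Amortized = 49 / 9 = 5.4444

5.4444


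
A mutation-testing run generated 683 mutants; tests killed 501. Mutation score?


Mutation score = killed / total * 100
Mutation score = 501 / 683 * 100
Mutation score = 73.35%

73.35%


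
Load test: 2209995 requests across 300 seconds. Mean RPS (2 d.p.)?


Formula: throughput = requests / seconds
throughput = 2209995 / 300
throughput = 7366.65 requests/second

7366.65 requests/second


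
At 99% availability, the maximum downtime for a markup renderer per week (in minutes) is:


Formula: allowed downtime = period * (100 - SLA) / 100
Period (week) = 10080 minutes
Unavailability fraction = (100 - 99.0) / 100
Allowed downtime = 10080 * (100 - 99.0) / 100
Allowed downtime = 100.8 minutes

100.8 minutes


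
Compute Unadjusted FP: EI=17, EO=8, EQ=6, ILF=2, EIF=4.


UFP = EI*4 + EO*5 + EQ*4 + ILF*10 + EIF*7
UFP = 17*4 + 8*5 + 6*4 + 2*10 + 4*7
UFP = 68 + 40 + 24 + 20 + 28
UFP = 180

180


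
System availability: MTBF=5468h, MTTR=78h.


Availability = MTBF / (MTBF + MTTR)
Availability = 5468 / (5468 + 78)
Availability = 5468 / 5546
Availability = 98.5936%

98.5936%


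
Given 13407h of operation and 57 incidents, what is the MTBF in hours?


Formula: MTBF = Total operating time / Number of failures
MTBF = 13407 / 57
MTBF = 235.21 hours

235.21 hours


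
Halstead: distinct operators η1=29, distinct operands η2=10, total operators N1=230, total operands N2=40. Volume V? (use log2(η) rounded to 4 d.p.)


Formula: V = N * log2(η), where N = N1 + N2 and η = η1 + η2
η = 29 + 10 = 39
N = 230 + 40 = 270
log2(39) ≈ 5.2854
V = 270 * 5.2854 = 1427.06

1427.06


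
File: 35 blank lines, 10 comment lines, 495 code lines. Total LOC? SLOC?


Total LOC = blank + comment + code
Total LOC = 35 + 10 + 495 = 540
SLOC (source only) = code = 495

Total LOC: 540, SLOC: 495


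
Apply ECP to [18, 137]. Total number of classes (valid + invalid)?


Valid range: [18, 137]
Class 1: x < 18 — invalid
Class 2: 18 ≤ x ≤ 137 — valid
Class 3: x > 137 — invalid
Total equivalence classes: 3

3 equivalence classes


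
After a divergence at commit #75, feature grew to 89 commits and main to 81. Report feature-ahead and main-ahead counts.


Common ancestor: commit #75
feature commits after divergence: 89 - 75 = 14
main commits after divergence: 81 - 75 = 6
feature is 14 commits ahead of main
main is 6 commits ahead of feature

feature ahead: 14, main ahead: 6


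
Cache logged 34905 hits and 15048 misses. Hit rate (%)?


Formula: hit rate = hits / (hits + misses) * 100
hit rate = 34905 / (34905 + 15048) * 100
hit rate = 34905 / 49953 * 100
hit rate = 69.88%

69.88%


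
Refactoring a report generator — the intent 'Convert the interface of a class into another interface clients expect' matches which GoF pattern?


This matches the Adapter pattern

Adapter


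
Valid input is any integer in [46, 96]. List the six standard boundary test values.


Range: [46, 96]
Boundaries: just below min, min, min+1, max-1, max, just above max
Values: [45, 46, 47, 95, 96, 97]

[45, 46, 47, 95, 96, 97]


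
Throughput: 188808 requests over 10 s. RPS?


Formula: throughput = requests / seconds
throughput = 188808 / 10
throughput = 18880.8 requests/second

18880.8 requests/second


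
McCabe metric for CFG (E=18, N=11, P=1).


Formula: V(G) = E - N + 2P
V(G) = 18 - 11 + 2*1
V(G) = 7 + 2
V(G) = 9

9


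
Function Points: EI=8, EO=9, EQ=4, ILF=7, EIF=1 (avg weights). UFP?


UFP = EI*4 + EO*5 + EQ*4 + ILF*10 + EIF*7
UFP = 8*4 + 9*5 + 4*4 + 7*10 + 1*7
UFP = 32 + 45 + 16 + 70 + 7
UFP = 170

170


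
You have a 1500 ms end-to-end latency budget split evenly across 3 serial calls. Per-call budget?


Formula: per_stage = total_budget / stages
per_stage = 1500 / 3
per_stage = 500.0 ms

500.0 ms


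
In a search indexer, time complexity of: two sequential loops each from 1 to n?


Reasoning: sequential dominates: O(n) + O(n) = O(n)
Complexity: O(n)

O(n)


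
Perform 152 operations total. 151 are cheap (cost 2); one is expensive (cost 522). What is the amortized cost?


Formula: Amortized cost = Total cost / Operations
Total cost = (151 * 2) + (1 * 522)
Total cost = 302 + 522 = 824
Amortized = 824 / 152 = 5.4211

5.4211


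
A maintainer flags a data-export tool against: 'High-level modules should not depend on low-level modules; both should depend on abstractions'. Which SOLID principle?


This describes the Dependency Inversion Principle (DIP)

Dependency Inversion Principle (DIP)


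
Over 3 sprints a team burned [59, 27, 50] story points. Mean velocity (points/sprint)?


Formula: Avg velocity = Total points / Number of sprints
Points: [59, 27, 50]
Sum = 59 + 27 + 50 = 136
Avg velocity = 136 / 3 = 45.33 points/sprint

45.33 points/sprint


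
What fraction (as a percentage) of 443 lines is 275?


Coverage = covered / total * 100
Coverage = 275 / 443 * 100
Coverage = 62.08%

62.08%


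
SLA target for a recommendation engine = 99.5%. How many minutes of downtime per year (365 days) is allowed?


Formula: allowed downtime = period * (100 - SLA) / 100
Period (year (365 days)) = 525600 minutes
Unavailability fraction = (100 - 99.5) / 100
Allowed downtime = 525600 * (100 - 99.5) / 100
Allowed downtime = 2628.0 minutes

2628.0 minutes


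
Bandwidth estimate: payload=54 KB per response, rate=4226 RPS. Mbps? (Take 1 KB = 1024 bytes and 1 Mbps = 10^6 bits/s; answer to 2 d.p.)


Formula: Mbps = payload_bytes * RPS * 8 / 1e6
Payload per request = 54 KB = 54 * 1024 = 55296 bytes
Total bytes/sec = 55296 * 4226 = 233680896
Total bits/sec = 233680896 * 8 = 1869447168
Mbps = 1869447168 / 1e6 = 1869.45

1869.45 Mbps


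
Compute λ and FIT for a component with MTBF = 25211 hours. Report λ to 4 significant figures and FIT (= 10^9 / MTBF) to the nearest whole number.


Formula: λ = 1 / MTBF; FIT = λ × 1e9 = 1e9 / MTBF
λ = 1 / 25211 ≈ 3.967e-05 failures/hour
FIT = 1e9 / 25211 ≈ 39665 failures per 1e9 hours (nearest whole number)

λ = 3.967e-05 /h, FIT = 39665


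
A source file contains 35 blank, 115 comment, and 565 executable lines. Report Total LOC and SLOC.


Total LOC = blank + comment + code
Total LOC = 35 + 115 + 565 = 715
SLOC (source only) = code = 565

Total LOC: 715, SLOC: 565


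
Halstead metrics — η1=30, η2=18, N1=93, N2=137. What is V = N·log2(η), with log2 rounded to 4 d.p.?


Formula: V = N * log2(η), where N = N1 + N2 and η = η1 + η2
η = 30 + 18 = 48
N = 93 + 137 = 230
log2(48) ≈ 5.5850
V = 230 * 5.5850 = 1284.55

1284.55


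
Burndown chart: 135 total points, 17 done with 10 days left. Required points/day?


Formula: Required rate = Remaining points / Days left
Remaining = 135 - 17 = 118 points
Required rate = 118 / 10 = 11.8 points/day

11.8 points/day


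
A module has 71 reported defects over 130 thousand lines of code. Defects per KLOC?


Defect density = defects / KLOC
Defect density = 71 / 130
Defect density = 0.546 defects/KLOC

0.546 defects/KLOC


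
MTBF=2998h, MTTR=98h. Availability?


Availability = MTBF / (MTBF + MTTR)
Availability = 2998 / (2998 + 98)
Availability = 2998 / 3096
Availability = 96.8346%

96.8346%


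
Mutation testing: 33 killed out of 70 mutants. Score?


Mutation score = killed / total * 100
Mutation score = 33 / 70 * 100
Mutation score = 47.14%

47.14%


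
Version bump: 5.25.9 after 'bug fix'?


Current: 5.25.9
Change category: 'bug fix' → patch bump
SemVer rule: patch bump → increment PATCH (MAJOR and MINOR unchanged)
New: 5.25.10

5.25.10


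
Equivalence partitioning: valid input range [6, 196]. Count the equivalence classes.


Valid range: [6, 196]
Class 1: x < 6 — invalid
Class 2: 6 ≤ x ≤ 196 — valid
Class 3: x > 196 — invalid
Total equivalence classes: 3

3 equivalence classes


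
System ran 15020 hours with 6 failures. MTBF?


Formula: MTBF = Total operating time / Number of failures
MTBF = 15020 / 6
MTBF = 2503.33 hours

2503.33 hours


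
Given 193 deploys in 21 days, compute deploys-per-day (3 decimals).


Formula: deployments per day = releases / days
= 193 / 21
= 9.19 deploys/day
(equivalently, 64.33 deploys/week)

9.19 deploys/day


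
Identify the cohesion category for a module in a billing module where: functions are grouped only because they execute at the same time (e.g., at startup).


Reasoning: Related by timing only
Type: Temporal cohesion

Temporal cohesion


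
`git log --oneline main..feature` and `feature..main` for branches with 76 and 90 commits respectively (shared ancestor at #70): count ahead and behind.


Common ancestor: commit #70
feature commits after divergence: 76 - 70 = 6
main commits after divergence: 90 - 70 = 20
feature is 6 commits ahead of main
main is 20 commits ahead of feature

feature ahead: 6, main ahead: 20


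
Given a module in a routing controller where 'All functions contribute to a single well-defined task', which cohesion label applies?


Reasoning: Best: single purpose
Type: Functional cohesion

Functional cohesion


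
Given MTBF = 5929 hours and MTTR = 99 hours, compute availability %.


Availability = MTBF / (MTBF + MTTR)
Availability = 5929 / (5929 + 99)
Availability = 5929 / 6028
Availability = 98.3577%

98.3577%


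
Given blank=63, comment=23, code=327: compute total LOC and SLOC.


Total LOC = blank + comment + code
Total LOC = 63 + 23 + 327 = 413
SLOC (source only) = code = 327

Total LOC: 413, SLOC: 327


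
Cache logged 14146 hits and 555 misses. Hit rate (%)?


Formula: hit rate = hits / (hits + misses) * 100
hit rate = 14146 / (14146 + 555) * 100
hit rate = 14146 / 14701 * 100
hit rate = 96.22%

96.22%


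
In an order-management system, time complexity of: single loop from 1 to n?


Reasoning: one pass through n items
Complexity: O(n)

O(n)


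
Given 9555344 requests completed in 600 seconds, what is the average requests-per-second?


Formula: throughput = requests / seconds
throughput = 9555344 / 600
throughput = 15925.57 requests/second

15925.57 requests/second


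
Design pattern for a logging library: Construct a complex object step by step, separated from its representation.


This matches the Builder pattern

Builder


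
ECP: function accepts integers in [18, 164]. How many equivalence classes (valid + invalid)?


Valid range: [18, 164]
Class 1: x < 18 — invalid
Class 2: 18 ≤ x ≤ 164 — valid
Class 3: x > 164 — invalid
Total equivalence classes: 3

3 equivalence classes


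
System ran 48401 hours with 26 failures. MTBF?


Formula: MTBF = Total operating time / Number of failures
MTBF = 48401 / 26
MTBF = 1861.58 hours

1861.58 hours


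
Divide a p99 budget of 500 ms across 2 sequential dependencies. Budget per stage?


Formula: per_stage = total_budget / stages
per_stage = 500 / 2
per_stage = 250.0 ms

250.0 ms


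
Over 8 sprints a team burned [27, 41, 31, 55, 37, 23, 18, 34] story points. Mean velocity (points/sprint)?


Formula: Avg velocity = Total points / Number of sprints
Points: [27, 41, 31, 55, 37, 23, 18, 34]
Sum = 27 + 41 + 31 + 55 + 37 + 23 + 18 + 34 = 266
Avg velocity = 266 / 8 = 33.25 points/sprint

33.25 points/sprint


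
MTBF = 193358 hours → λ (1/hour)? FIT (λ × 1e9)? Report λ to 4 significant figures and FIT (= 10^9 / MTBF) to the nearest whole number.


Formula: λ = 1 / MTBF; FIT = λ × 1e9 = 1e9 / MTBF
λ = 1 / 193358 ≈ 5.172e-06 failures/hour
FIT = 1e9 / 193358 ≈ 5172 failures per 1e9 hours (nearest whole number)

λ = 5.172e-06 /h, FIT = 5172


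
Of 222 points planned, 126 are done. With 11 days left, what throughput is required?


Formula: Required rate = Remaining points / Days left
Remaining = 222 - 126 = 96 points
Required rate = 96 / 11 = 8.73 points/day

8.73 points/day


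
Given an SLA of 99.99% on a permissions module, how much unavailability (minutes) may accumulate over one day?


Formula: allowed downtime = period * (100 - SLA) / 100
Period (day) = 1440 minutes
Unavailability fraction = (100 - 99.99) / 100
Allowed downtime = 1440 * (100 - 99.99) / 100
Allowed downtime = 0.144 minutes

0.144 minutes


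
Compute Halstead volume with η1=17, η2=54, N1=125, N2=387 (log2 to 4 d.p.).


Formula: V = N * log2(η), where N = N1 + N2 and η = η1 + η2
η = 17 + 54 = 71
N = 125 + 387 = 512
log2(71) ≈ 6.1497
V = 512 * 6.1497 = 3148.65

3148.65


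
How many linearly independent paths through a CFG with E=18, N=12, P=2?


Formula: V(G) = E - N + 2P
V(G) = 18 - 12 + 2*2
V(G) = 6 + 4
V(G) = 10

10


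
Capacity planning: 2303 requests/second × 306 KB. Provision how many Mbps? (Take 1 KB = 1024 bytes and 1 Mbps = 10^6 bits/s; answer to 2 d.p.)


Formula: Mbps = payload_bytes * RPS * 8 / 1e6
Payload per request = 306 KB = 306 * 1024 = 313344 bytes
Total bytes/sec = 313344 * 2303 = 721631232
Total bits/sec = 721631232 * 8 = 5773049856
Mbps = 5773049856 / 1e6 = 5773.05

5773.05 Mbps


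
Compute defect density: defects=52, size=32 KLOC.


Defect density = defects / KLOC
Defect density = 52 / 32
Defect density = 1.625 defects/KLOC

1.625 defects/KLOC


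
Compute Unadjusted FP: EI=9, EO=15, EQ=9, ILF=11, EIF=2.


UFP = EI*4 + EO*5 + EQ*4 + ILF*10 + EIF*7
UFP = 9*4 + 15*5 + 9*4 + 11*10 + 2*7
UFP = 36 + 75 + 36 + 110 + 14
UFP = 271

271


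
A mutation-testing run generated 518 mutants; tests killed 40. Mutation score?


Mutation score = killed / total * 100
Mutation score = 40 / 518 * 100
Mutation score = 7.72%

7.72%


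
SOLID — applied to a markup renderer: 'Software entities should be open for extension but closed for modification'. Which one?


This describes the Open/Closed Principle (OCP)

Open/Closed Principle (OCP)


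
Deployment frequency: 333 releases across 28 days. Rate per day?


Formula: deployments per day = releases / days
= 333 / 28
= 11.893 deploys/day
(equivalently, 83.25 deploys/week)

11.893 deploys/day


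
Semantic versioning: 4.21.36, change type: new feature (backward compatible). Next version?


Current: 4.21.36
Change category: 'new feature (backward compatible)' → minor bump
SemVer rule: minor bump → increment MINOR, reset PATCH to 0 (MAJOR unchanged)
New: 4.22.0

4.22.0


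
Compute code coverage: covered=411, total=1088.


Coverage = covered / total * 100
Coverage = 411 / 1088 * 100
Coverage = 37.78%

37.78%


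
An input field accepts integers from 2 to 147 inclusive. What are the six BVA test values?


Range: [2, 147]
Boundaries: just below min, min, min+1, max-1, max, just above max
Values: [1, 2, 3, 146, 147, 148]

[1, 2, 3, 146, 147, 148]


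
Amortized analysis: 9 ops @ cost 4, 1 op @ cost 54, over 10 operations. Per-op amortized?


Formula: Amortized cost = Total cost / Operations
Total cost = (9 * 4) + (1 * 54)
Total cost = 36 + 54 = 90
Amortized = 90 / 10 = 9.0

9.0


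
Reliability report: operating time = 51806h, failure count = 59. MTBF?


Formula: MTBF = Total operating time / Number of failures
MTBF = 51806 / 59
MTBF = 878.07 hours

878.07 hours


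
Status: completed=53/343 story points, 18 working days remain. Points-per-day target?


Formula: Required rate = Remaining points / Days left
Remaining = 343 - 53 = 290 points
Required rate = 290 / 18 = 16.11 points/day

16.11 points/day


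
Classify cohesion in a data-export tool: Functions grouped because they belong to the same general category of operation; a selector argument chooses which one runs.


Reasoning: Grouped by category of activity, not by data or sequence
Type: Logical cohesion

Logical cohesion


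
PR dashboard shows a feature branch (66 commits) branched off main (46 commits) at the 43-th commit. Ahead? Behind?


Common ancestor: commit #43
feature commits after divergence: 66 - 43 = 23
main commits after divergence: 46 - 43 = 3
feature is 23 commits ahead of main
main is 3 commits ahead of feature

feature ahead: 23, main ahead: 3


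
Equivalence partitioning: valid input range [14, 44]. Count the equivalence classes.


Valid range: [14, 44]
Class 1: x < 14 — invalid
Class 2: 14 ≤ x ≤ 44 — valid
Class 3: x > 44 — invalid
Total equivalence classes: 3

3 equivalence classes


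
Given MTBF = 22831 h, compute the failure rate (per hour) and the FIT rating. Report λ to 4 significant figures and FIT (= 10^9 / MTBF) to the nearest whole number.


Formula: λ = 1 / MTBF; FIT = λ × 1e9 = 1e9 / MTBF
λ = 1 / 22831 ≈ 4.380e-05 failures/hour
FIT = 1e9 / 22831 ≈ 43800 failures per 1e9 hours (nearest whole number)

λ = 4.380e-05 /h, FIT = 43800


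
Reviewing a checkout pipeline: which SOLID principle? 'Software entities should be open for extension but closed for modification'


This describes the Open/Closed Principle (OCP)

Open/Closed Principle (OCP)


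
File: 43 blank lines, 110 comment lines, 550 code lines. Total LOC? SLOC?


Total LOC = blank + comment + code
Total LOC = 43 + 110 + 550 = 703
SLOC (source only) = code = 550

Total LOC: 703, SLOC: 550


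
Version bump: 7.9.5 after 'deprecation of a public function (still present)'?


Current: 7.9.5
Change category: 'deprecation of a public function (still present)' → minor bump
SemVer rule: minor bump → increment MINOR, reset PATCH to 0 (MAJOR unchanged)
New: 7.10.0

7.10.0


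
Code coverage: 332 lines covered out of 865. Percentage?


Coverage = covered / total * 100
Coverage = 332 / 865 * 100
Coverage = 38.38%

38.38%


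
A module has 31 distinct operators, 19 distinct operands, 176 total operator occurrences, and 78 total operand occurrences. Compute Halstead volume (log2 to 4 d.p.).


Formula: V = N * log2(η), where N = N1 + N2 and η = η1 + η2
η = 31 + 19 = 50
N = 176 + 78 = 254
log2(50) ≈ 5.6439
V = 254 * 5.6439 = 1433.55

1433.55


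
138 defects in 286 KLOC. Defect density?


Defect density = defects / KLOC
Defect density = 138 / 286
Defect density = 0.483 defects/KLOC

0.483 defects/KLOC


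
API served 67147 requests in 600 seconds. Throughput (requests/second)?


Formula: throughput = requests / seconds
throughput = 67147 / 600
throughput = 111.91 requests/second

111.91 requests/second


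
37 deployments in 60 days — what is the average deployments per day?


Formula: deployments per day = releases / days
= 37 / 60
= 0.617 deploys/day
(equivalently, 4.32 deploys/week)

0.617 deploys/day


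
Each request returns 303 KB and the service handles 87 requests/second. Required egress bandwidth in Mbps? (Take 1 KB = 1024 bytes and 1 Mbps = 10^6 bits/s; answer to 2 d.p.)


Formula: Mbps = payload_bytes * RPS * 8 / 1e6
Payload per request = 303 KB = 303 * 1024 = 310272 bytes
Total bytes/sec = 310272 * 87 = 26993664
Total bits/sec = 26993664 * 8 = 215949312
Mbps = 215949312 / 1e6 = 215.95

215.95 Mbps


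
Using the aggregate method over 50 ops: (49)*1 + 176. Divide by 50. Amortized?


Formula: Amortized cost = Total cost / Operations
Total cost = (49 * 1) + (1 * 176)
Total cost = 49 + 176 = 225
Amortized = 225 / 50 = 4.5

4.5


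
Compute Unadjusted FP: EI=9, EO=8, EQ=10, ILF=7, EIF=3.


UFP = EI*4 + EO*5 + EQ*4 + ILF*10 + EIF*7
UFP = 9*4 + 8*5 + 10*4 + 7*10 + 3*7
UFP = 36 + 40 + 40 + 70 + 21
UFP = 207

207


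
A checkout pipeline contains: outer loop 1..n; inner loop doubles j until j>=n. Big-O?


Reasoning: linear outer times logarithmic inner
Complexity: O(n log n)

O(n log n)


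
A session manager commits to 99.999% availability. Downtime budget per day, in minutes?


Formula: allowed downtime = period * (100 - SLA) / 100
Period (day) = 1440 minutes
Unavailability fraction = (100 - 99.999) / 100
Allowed downtime = 1440 * (100 - 99.999) / 100
Allowed downtime = 0.0144 minutes

0.0144 minutes


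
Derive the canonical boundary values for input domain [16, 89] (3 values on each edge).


Range: [16, 89]
Boundaries: just below min, min, min+1, max-1, max, just above max
Values: [15, 16, 17, 88, 89, 90]

[15, 16, 17, 88, 89, 90]


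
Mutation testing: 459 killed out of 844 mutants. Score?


Mutation score = killed / total * 100
Mutation score = 459 / 844 * 100
Mutation score = 54.38%

54.38%


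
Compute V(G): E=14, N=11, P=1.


Formula: V(G) = E - N + 2P
V(G) = 14 - 11 + 2*1
V(G) = 3 + 2
V(G) = 5

5


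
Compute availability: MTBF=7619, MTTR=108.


Availability = MTBF / (MTBF + MTTR)
Availability = 7619 / (7619 + 108)
Availability = 7619 / 7727
Availability = 98.6023%

98.6023%


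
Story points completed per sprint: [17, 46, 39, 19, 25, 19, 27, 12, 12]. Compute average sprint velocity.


Formula: Avg velocity = Total points / Number of sprints
Points: [17, 46, 39, 19, 25, 19, 27, 12, 12]
Sum = 17 + 46 + 39 + 19 + 25 + 19 + 27 + 12 + 12 = 216
Avg velocity = 216 / 9 = 24.0 points/sprint

24.0 points/sprint


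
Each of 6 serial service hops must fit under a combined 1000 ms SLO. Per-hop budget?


Formula: per_stage = total_budget / stages
per_stage = 1000 / 6
per_stage = 166.67 ms

166.67 ms


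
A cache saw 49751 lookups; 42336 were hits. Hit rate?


Formula: hit rate = hits / (hits + misses) * 100
hit rate = 42336 / (42336 + 7415) * 100
hit rate = 42336 / 49751 * 100
hit rate = 85.1%

85.1%


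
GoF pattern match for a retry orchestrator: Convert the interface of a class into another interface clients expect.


This matches the Adapter pattern

Adapter


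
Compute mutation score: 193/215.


Mutation score = killed / total * 100
Mutation score = 193 / 215 * 100
Mutation score = 89.77%

89.77%


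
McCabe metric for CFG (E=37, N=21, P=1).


Formula: V(G) = E - N + 2P
V(G) = 37 - 21 + 2*1
V(G) = 16 + 2
V(G) = 18

18


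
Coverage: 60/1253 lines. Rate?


Coverage = covered / total * 100
Coverage = 60 / 1253 * 100
Coverage = 4.79%

4.79%


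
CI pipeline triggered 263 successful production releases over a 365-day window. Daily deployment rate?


Formula: deployments per day = releases / days
= 263 / 365
= 0.721 deploys/day
(equivalently, 5.04 deploys/week)

0.721 deploys/day


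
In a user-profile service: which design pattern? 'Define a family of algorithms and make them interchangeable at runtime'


This matches the Strategy pattern

Strategy


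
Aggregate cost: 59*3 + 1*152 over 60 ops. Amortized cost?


Formula: Amortized cost = Total cost / Operations
Total cost = (59 * 3) + (1 * 152)
Total cost = 177 + 152 = 329
Amortized = 329 / 60 = 5.4833

5.4833


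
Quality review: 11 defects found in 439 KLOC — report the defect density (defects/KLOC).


Defect density = defects / KLOC
Defect density = 11 / 439
Defect density = 0.025 defects/KLOC

0.025 defects/KLOC


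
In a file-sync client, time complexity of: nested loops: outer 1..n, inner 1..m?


Reasoning: product of independent bounds
Complexity: O(n*m)

O(n*m)


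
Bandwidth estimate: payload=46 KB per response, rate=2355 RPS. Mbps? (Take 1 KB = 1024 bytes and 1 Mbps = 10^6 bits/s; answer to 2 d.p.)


Formula: Mbps = payload_bytes * RPS * 8 / 1e6
Payload per request = 46 KB = 46 * 1024 = 47104 bytes
Total bytes/sec = 47104 * 2355 = 110929920
Total bits/sec = 110929920 * 8 = 887439360
Mbps = 887439360 / 1e6 = 887.44

887.44 Mbps


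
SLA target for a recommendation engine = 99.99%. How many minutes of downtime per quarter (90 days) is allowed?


Formula: allowed downtime = period * (100 - SLA) / 100
Period (quarter (90 days)) = 129600 minutes
Unavailability fraction = (100 - 99.99) / 100
Allowed downtime = 129600 * (100 - 99.99) / 100
Allowed downtime = 12.96 minutes

12.96 minutes


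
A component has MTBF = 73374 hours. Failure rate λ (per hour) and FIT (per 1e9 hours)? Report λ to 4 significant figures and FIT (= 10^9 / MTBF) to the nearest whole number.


Formula: λ = 1 / MTBF; FIT = λ × 1e9 = 1e9 / MTBF
λ = 1 / 73374 ≈ 1.363e-05 failures/hour
FIT = 1e9 / 73374 ≈ 13629 failures per 1e9 hours (nearest whole number)

λ = 1.363e-05 /h, FIT = 13629


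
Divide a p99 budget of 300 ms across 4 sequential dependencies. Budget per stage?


Formula: per_stage = total_budget / stages
per_stage = 300 / 4
per_stage = 75.0 ms

75.0 ms


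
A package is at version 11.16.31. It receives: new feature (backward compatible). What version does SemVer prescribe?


Current: 11.16.31
Change category: 'new feature (backward compatible)' → minor bump
SemVer rule: minor bump → increment MINOR, reset PATCH to 0 (MAJOR unchanged)
New: 11.17.0

11.17.0


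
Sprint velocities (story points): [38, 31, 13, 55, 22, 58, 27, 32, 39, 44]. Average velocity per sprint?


Formula: Avg velocity = Total points / Number of sprints
Points: [38, 31, 13, 55, 22, 58, 27, 32, 39, 44]
Sum = 38 + 31 + 13 + 55 + 22 + 58 + 27 + 32 + 39 + 44 = 359
Avg velocity = 359 / 10 = 35.9 points/sprint

35.9 points/sprint


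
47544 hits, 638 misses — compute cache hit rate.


Formula: hit rate = hits / (hits + misses) * 100
hit rate = 47544 / (47544 + 638) * 100
hit rate = 47544 / 48182 * 100
hit rate = 98.68%

98.68%


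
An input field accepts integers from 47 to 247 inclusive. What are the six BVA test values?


Range: [47, 247]
Boundaries: just below min, min, min+1, max-1, max, just above max
Values: [46, 47, 48, 246, 247, 248]

[46, 47, 48, 246, 247, 248]


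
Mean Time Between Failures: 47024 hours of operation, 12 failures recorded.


Formula: MTBF = Total operating time / Number of failures
MTBF = 47024 / 12
MTBF = 3918.67 hours

3918.67 hours


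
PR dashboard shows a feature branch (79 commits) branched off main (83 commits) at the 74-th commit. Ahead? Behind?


Common ancestor: commit #74
feature commits after divergence: 79 - 74 = 5
main commits after divergence: 83 - 74 = 9
feature is 5 commits ahead of main
main is 9 commits ahead of feature

feature ahead: 5, main ahead: 9


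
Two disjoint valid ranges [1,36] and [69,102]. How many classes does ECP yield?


Valid ranges: [1,36] and [69,102]
Class 1: x < 1 — invalid
Class 2: 1 ≤ x ≤ 36 — valid
Class 3: 36 < x < 69 — invalid (gap between ranges)
Class 4: 69 ≤ x ≤ 102 — valid
Class 5: x > 102 — invalid
Total equivalence classes: 5

5 equivalence classes


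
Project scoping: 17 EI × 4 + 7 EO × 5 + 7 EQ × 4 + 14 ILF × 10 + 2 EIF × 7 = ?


UFP = EI*4 + EO*5 + EQ*4 + ILF*10 + EIF*7
UFP = 17*4 + 7*5 + 7*4 + 14*10 + 2*7
UFP = 68 + 35 + 28 + 140 + 14
UFP = 285

285


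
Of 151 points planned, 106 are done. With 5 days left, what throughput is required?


Formula: Required rate = Remaining points / Days left
Remaining = 151 - 106 = 45 points
Required rate = 45 / 5 = 9.0 points/day

9.0 points/day


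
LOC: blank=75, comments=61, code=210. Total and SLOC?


Total LOC = blank + comment + code
Total LOC = 75 + 61 + 210 = 346
SLOC (source only) = code = 210

Total LOC: 346, SLOC: 210


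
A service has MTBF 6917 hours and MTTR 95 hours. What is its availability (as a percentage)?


Availability = MTBF / (MTBF + MTTR)
Availability = 6917 / (6917 + 95)
Availability = 6917 / 7012
Availability = 98.6452%

98.6452%


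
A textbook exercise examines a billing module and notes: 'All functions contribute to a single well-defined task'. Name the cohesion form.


Reasoning: Best: single purpose
Type: Functional cohesion

Functional cohesion


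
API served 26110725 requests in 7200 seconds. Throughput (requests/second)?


Formula: throughput = requests / seconds
throughput = 26110725 / 7200
throughput = 3626.49 requests/second

3626.49 requests/second


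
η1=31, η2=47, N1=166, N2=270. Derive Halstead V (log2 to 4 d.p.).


Formula: V = N * log2(η), where N = N1 + N2 and η = η1 + η2
η = 31 + 47 = 78
N = 166 + 270 = 436
log2(78) ≈ 6.2854
V = 436 * 6.2854 = 2740.43

2740.43


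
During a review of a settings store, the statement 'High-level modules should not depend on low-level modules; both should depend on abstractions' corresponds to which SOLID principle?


This describes the Dependency Inversion Principle (DIP)

Dependency Inversion Principle (DIP)


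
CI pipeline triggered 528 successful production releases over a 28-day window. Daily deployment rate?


Formula: deployments per day = releases / days
= 528 / 28
= 18.857 deploys/day
(equivalently, 132.0 deploys/week)

18.857 deploys/day


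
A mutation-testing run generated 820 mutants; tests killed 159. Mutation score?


Mutation score = killed / total * 100
Mutation score = 159 / 820 * 100
Mutation score = 19.39%

19.39%


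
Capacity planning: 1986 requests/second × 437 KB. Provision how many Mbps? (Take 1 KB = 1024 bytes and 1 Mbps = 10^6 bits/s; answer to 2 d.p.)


Formula: Mbps = payload_bytes * RPS * 8 / 1e6
Payload per request = 437 KB = 437 * 1024 = 447488 bytes
Total bytes/sec = 447488 * 1986 = 888711168
Total bits/sec = 888711168 * 8 = 7109689344
Mbps = 7109689344 / 1e6 = 7109.69

7109.69 Mbps
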